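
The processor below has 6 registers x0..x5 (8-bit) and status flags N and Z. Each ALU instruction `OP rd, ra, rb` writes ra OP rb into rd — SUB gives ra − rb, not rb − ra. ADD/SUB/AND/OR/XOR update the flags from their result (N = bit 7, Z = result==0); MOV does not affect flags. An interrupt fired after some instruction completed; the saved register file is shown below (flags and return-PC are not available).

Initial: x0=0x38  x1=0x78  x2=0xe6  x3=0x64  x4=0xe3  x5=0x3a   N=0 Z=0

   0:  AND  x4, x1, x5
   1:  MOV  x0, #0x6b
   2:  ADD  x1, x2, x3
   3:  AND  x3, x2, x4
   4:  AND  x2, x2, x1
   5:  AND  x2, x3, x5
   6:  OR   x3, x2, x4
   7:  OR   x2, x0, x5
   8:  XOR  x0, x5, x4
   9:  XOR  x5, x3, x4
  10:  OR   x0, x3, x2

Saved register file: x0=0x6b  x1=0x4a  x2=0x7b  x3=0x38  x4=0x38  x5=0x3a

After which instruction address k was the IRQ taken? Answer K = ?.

K = 7

after  0: x0=0x38 x1=0x78 x2=0xe6 x3=0x64 x4=0x38 x5=0x3a  N=0 Z=0
after  1: x0=0x6b x1=0x78 x2=0xe6 x3=0x64 x4=0x38 x5=0x3a  N=0 Z=0
after  2: x0=0x6b x1=0x4a x2=0xe6 x3=0x64 x4=0x38 x5=0x3a  N=0 Z=0
after  3: x0=0x6b x1=0x4a x2=0xe6 x3=0x20 x4=0x38 x5=0x3a  N=0 Z=0
after  4: x0=0x6b x1=0x4a x2=0x42 x3=0x20 x4=0x38 x5=0x3a  N=0 Z=0
after  5: x0=0x6b x1=0x4a x2=0x20 x3=0x20 x4=0x38 x5=0x3a  N=0 Z=0
after  6: x0=0x6b x1=0x4a x2=0x20 x3=0x38 x4=0x38 x5=0x3a  N=0 Z=0
after  7: x0=0x6b x1=0x4a x2=0x7b x3=0x38 x4=0x38 x5=0x3a  N=0 Z=0
-- IRQ taken; context saved, return-PC = 8 --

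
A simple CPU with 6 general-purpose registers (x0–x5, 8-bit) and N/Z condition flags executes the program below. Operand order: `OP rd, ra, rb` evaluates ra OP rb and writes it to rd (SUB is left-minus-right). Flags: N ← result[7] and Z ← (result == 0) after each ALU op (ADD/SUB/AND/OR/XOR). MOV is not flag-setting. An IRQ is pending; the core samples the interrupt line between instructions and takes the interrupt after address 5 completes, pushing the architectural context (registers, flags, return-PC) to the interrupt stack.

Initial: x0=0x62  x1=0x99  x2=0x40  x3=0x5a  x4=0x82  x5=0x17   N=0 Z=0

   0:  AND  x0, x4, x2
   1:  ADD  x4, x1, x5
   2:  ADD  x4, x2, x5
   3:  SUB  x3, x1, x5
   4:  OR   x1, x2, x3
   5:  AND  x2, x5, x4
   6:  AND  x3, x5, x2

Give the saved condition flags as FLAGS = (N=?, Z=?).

FLAGS = (N=0, Z=0)

after  0: x0=0x00 x1=0x99 x2=0x40 x3=0x5a x4=0x82 x5=0x17  N=0 Z=1
after  1: x0=0x00 x1=0x99 x2=0x40 x3=0x5a x4=0xb0 x5=0x17  N=1 Z=0
after  2: x0=0x00 x1=0x99 x2=0x40 x3=0x5a x4=0x57 x5=0x17  N=0 Z=0
after  3: x0=0x00 x1=0x99 x2=0x40 x3=0x82 x4=0x57 x5=0x17  N=1 Z=0
after  4: x0=0x00 x1=0xc2 x2=0x40 x3=0x82 x4=0x57 x5=0x17  N=1 Z=0
after  5: x0=0x00 x1=0xc2 x2=0x17 x3=0x82 x4=0x57 x5=0x17  N=0 Z=0
-- IRQ taken; context saved, return-PC = 6 --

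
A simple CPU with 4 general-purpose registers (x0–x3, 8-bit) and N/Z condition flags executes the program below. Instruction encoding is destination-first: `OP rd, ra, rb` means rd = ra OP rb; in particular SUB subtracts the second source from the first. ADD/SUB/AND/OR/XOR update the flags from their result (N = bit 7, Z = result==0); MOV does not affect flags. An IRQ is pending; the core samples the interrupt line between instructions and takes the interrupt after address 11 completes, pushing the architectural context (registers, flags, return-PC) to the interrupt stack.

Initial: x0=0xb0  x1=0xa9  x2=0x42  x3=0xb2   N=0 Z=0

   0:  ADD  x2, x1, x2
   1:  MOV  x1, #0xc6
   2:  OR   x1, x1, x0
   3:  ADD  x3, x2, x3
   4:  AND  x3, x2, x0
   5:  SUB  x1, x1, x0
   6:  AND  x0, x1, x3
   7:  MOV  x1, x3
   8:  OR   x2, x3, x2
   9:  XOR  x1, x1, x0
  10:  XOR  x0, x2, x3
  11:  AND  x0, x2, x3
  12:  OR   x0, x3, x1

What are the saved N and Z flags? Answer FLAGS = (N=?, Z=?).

after  0: x0=0xb0 x1=0xa9 x2=0xeb x3=0xb2  N=1 Z=0
after  1: x0=0xb0 x1=0xc6 x2=0xeb x3=0xb2  N=1 Z=0
after  2: x0=0xb0 x1=0xf6 x2=0xeb x3=0xb2  N=1 Z=0
after  3: x0=0xb0 x1=0xf6 x2=0xeb x3=0x9d  N=1 Z=0
after  4: x0=0xb0 x1=0xf6 x2=0xeb x3=0xa0  N=1 Z=0
after  5: x0=0xb0 x1=0x46 x2=0xeb x3=0xa0  N=0 Z=0
after  6: x0=0x00 x1=0x46 x2=0xeb x3=0xa0  N=0 Z=1
after  7: x0=0x00 x1=0xa0 x2=0xeb x3=0xa0  N=0 Z=1
after  8: x0=0x00 x1=0xa0 x2=0xeb x3=0xa0  N=1 Z=0
after  9: x0=0x00 x1=0xa0 x2=0xeb x3=0xa0  N=1 Z=0
after 10: x0=0x4b x1=0xa0 x2=0xeb x3=0xa0  N=0 Z=0
after 11: x0=0xa0 x1=0xa0 x2=0xeb x3=0xa0  N=1 Z=0
-- IRQ taken; context saved, return-PC = 12 --

FLAGS = (N=1, Z=0)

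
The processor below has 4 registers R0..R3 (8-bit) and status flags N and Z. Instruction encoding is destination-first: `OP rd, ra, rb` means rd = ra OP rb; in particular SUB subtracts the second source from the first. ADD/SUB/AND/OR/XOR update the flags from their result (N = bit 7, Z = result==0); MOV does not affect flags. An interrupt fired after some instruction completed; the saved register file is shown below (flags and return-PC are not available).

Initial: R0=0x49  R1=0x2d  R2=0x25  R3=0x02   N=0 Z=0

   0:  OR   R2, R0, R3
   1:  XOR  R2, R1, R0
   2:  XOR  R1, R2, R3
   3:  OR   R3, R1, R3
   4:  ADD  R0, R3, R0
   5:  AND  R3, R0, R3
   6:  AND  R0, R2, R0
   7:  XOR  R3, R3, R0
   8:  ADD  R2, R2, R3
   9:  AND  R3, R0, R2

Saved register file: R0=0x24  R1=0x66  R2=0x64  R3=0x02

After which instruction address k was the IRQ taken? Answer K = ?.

K = 7

after  0: R0=0x49 R1=0x2d R2=0x4b R3=0x02  N=0 Z=0
after  1: R0=0x49 R1=0x2d R2=0x64 R3=0x02  N=0 Z=0
after  2: R0=0x49 R1=0x66 R2=0x64 R3=0x02  N=0 Z=0
after  3: R0=0x49 R1=0x66 R2=0x64 R3=0x66  N=0 Z=0
after  4: R0=0xaf R1=0x66 R2=0x64 R3=0x66  N=1 Z=0
after  5: R0=0xaf R1=0x66 R2=0x64 R3=0x26  N=0 Z=0
after  6: R0=0x24 R1=0x66 R2=0x64 R3=0x26  N=0 Z=0
after  7: R0=0x24 R1=0x66 R2=0x64 R3=0x02  N=0 Z=0
-- IRQ taken; context saved, return-PC = 8 --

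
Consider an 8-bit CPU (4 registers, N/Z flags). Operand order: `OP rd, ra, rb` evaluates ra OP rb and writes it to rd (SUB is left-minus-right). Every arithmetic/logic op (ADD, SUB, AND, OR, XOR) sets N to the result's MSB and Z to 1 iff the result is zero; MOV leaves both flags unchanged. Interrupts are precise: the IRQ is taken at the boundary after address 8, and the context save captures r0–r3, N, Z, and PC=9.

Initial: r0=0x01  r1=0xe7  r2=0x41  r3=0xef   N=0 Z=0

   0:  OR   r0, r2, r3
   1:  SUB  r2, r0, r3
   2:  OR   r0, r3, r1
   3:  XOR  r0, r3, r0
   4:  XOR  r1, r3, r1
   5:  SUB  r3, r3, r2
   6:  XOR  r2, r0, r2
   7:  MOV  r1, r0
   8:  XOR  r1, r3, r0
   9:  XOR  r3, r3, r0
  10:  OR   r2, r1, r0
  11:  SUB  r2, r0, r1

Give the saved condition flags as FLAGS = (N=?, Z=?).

after  0: r0=0xef r1=0xe7 r2=0x41 r3=0xef  N=1 Z=0
after  1: r0=0xef r1=0xe7 r2=0x00 r3=0xef  N=0 Z=1
after  2: r0=0xef r1=0xe7 r2=0x00 r3=0xef  N=1 Z=0
after  3: r0=0x00 r1=0xe7 r2=0x00 r3=0xef  N=0 Z=1
after  4: r0=0x00 r1=0x08 r2=0x00 r3=0xef  N=0 Z=0
after  5: r0=0x00 r1=0x08 r2=0x00 r3=0xef  N=1 Z=0
after  6: r0=0x00 r1=0x08 r2=0x00 r3=0xef  N=0 Z=1
after  7: r0=0x00 r1=0x00 r2=0x00 r3=0xef  N=0 Z=1
after  8: r0=0x00 r1=0xef r2=0x00 r3=0xef  N=1 Z=0
-- IRQ taken; context saved, return-PC = 9 --

FLAGS = (N=1, Z=0)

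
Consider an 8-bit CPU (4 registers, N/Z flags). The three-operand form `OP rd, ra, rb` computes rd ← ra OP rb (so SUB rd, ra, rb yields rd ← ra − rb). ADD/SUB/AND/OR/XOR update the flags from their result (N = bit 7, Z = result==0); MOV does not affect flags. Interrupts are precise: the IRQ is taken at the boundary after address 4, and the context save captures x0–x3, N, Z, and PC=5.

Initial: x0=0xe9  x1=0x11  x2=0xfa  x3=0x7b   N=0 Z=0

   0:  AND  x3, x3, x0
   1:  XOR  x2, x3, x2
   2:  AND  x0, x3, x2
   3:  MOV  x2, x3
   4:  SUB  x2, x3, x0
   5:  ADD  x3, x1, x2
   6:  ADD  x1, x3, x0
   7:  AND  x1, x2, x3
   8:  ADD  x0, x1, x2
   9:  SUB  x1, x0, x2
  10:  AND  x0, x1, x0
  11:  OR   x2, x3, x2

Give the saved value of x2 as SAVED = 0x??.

SAVED = 0x68

after  0: x0=0xe9 x1=0x11 x2=0xfa x3=0x69  N=0 Z=0
after  1: x0=0xe9 x1=0x11 x2=0x93 x3=0x69  N=1 Z=0
after  2: x0=0x01 x1=0x11 x2=0x93 x3=0x69  N=0 Z=0
after  3: x0=0x01 x1=0x11 x2=0x69 x3=0x69  N=0 Z=0
after  4: x0=0x01 x1=0x11 x2=0x68 x3=0x69  N=0 Z=0
-- IRQ taken; context saved, return-PC = 5 --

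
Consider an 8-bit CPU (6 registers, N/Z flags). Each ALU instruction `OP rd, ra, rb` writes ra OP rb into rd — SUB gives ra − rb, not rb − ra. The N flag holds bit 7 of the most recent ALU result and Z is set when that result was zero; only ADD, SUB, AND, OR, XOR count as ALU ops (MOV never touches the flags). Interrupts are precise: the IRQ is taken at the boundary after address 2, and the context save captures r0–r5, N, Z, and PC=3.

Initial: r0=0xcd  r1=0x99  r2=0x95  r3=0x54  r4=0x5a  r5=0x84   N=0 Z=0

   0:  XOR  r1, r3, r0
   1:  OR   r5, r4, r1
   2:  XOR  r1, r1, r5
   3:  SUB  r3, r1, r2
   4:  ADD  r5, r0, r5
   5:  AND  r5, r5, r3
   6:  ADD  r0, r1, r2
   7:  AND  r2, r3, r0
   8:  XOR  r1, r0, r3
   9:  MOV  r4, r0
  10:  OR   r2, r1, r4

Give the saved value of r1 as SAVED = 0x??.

after  0: r0=0xcd r1=0x99 r2=0x95 r3=0x54 r4=0x5a r5=0x84  N=1 Z=0
after  1: r0=0xcd r1=0x99 r2=0x95 r3=0x54 r4=0x5a r5=0xdb  N=1 Z=0
after  2: r0=0xcd r1=0x42 r2=0x95 r3=0x54 r4=0x5a r5=0xdb  N=0 Z=0
-- IRQ taken; context saved, return-PC = 3 --

SAVED = 0x42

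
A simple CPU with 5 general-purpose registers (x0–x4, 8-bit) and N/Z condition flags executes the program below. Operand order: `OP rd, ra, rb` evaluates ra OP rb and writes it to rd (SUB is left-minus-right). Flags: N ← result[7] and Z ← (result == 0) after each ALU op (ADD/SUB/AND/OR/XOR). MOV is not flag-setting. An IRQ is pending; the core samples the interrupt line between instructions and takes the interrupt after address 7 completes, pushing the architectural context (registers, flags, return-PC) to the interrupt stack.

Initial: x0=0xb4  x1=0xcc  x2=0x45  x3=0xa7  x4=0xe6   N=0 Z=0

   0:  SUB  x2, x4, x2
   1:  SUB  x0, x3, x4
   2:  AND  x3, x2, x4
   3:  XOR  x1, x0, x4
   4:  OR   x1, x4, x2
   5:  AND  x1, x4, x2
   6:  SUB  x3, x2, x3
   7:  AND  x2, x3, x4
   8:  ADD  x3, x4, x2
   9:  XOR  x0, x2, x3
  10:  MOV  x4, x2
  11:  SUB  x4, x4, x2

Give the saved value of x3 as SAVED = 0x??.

SAVED = 0x01

after  0: x0=0xb4 x1=0xcc x2=0xa1 x3=0xa7 x4=0xe6  N=1 Z=0
after  1: x0=0xc1 x1=0xcc x2=0xa1 x3=0xa7 x4=0xe6  N=1 Z=0
after  2: x0=0xc1 x1=0xcc x2=0xa1 x3=0xa0 x4=0xe6  N=1 Z=0
after  3: x0=0xc1 x1=0x27 x2=0xa1 x3=0xa0 x4=0xe6  N=0 Z=0
after  4: x0=0xc1 x1=0xe7 x2=0xa1 x3=0xa0 x4=0xe6  N=1 Z=0
after  5: x0=0xc1 x1=0xa0 x2=0xa1 x3=0xa0 x4=0xe6  N=1 Z=0
after  6: x0=0xc1 x1=0xa0 x2=0xa1 x3=0x01 x4=0xe6  N=0 Z=0
after  7: x0=0xc1 x1=0xa0 x2=0x00 x3=0x01 x4=0xe6  N=0 Z=1
-- IRQ taken; context saved, return-PC = 8 --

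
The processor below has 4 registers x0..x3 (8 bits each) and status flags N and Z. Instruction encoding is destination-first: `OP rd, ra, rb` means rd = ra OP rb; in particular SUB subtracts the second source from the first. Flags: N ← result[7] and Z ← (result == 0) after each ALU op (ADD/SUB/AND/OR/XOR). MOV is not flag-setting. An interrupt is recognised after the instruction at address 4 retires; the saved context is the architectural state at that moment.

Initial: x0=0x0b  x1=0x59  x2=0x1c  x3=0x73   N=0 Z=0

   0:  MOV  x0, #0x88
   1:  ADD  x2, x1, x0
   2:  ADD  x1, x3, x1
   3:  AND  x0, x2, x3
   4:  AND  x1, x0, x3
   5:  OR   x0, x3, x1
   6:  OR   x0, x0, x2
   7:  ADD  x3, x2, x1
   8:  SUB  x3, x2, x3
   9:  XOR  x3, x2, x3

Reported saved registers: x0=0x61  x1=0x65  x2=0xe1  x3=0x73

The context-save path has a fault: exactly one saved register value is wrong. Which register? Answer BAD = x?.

BAD = x1

after  0: x0=0x88 x1=0x59 x2=0x1c x3=0x73  N=0 Z=0
after  1: x0=0x88 x1=0x59 x2=0xe1 x3=0x73  N=1 Z=0
after  2: x0=0x88 x1=0xcc x2=0xe1 x3=0x73  N=1 Z=0
after  3: x0=0x61 x1=0xcc x2=0xe1 x3=0x73  N=0 Z=0
after  4: x0=0x61 x1=0x61 x2=0xe1 x3=0x73  N=0 Z=0
-- IRQ taken; context saved, return-PC = 5 --
mismatch: x1: reported 0x65 vs actual 0x61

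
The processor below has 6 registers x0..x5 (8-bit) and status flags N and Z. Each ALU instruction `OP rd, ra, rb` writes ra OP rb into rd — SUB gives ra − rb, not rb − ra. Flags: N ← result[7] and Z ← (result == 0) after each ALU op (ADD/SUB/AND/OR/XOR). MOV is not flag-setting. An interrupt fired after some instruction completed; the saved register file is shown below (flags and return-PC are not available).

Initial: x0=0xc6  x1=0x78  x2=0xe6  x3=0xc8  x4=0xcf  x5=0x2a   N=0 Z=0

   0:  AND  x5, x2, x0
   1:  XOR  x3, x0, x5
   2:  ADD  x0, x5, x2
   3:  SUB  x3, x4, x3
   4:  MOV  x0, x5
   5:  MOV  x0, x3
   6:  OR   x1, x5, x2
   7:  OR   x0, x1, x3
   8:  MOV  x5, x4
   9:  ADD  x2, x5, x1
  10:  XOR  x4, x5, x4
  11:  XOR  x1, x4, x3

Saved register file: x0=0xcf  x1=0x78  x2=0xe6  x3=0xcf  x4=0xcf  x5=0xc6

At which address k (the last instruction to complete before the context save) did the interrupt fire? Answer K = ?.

after  0: x0=0xc6 x1=0x78 x2=0xe6 x3=0xc8 x4=0xcf x5=0xc6  N=1 Z=0
after  1: x0=0xc6 x1=0x78 x2=0xe6 x3=0x00 x4=0xcf x5=0xc6  N=0 Z=1
after  2: x0=0xac x1=0x78 x2=0xe6 x3=0x00 x4=0xcf x5=0xc6  N=1 Z=0
after  3: x0=0xac x1=0x78 x2=0xe6 x3=0xcf x4=0xcf x5=0xc6  N=1 Z=0
after  4: x0=0xc6 x1=0x78 x2=0xe6 x3=0xcf x4=0xcf x5=0xc6  N=1 Z=0
after  5: x0=0xcf x1=0x78 x2=0xe6 x3=0xcf x4=0xcf x5=0xc6  N=1 Z=0
-- IRQ taken; context saved, return-PC = 6 --

K = 5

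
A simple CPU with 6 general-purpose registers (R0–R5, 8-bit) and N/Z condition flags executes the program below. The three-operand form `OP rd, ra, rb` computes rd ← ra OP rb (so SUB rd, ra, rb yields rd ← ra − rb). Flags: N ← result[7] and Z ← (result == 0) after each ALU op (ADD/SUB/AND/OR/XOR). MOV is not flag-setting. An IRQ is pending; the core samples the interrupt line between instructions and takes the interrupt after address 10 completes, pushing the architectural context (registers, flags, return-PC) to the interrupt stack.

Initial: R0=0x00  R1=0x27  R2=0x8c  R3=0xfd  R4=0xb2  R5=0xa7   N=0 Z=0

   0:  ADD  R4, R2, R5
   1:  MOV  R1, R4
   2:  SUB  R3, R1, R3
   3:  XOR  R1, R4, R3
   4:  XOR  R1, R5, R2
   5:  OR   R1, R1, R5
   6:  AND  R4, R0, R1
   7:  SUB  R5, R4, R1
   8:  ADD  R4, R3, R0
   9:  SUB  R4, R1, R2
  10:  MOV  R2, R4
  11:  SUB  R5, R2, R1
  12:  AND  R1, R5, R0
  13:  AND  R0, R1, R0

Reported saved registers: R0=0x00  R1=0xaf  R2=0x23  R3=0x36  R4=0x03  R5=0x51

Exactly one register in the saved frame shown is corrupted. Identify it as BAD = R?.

after  0: R0=0x00 R1=0x27 R2=0x8c R3=0xfd R4=0x33 R5=0xa7  N=0 Z=0
after  1: R0=0x00 R1=0x33 R2=0x8c R3=0xfd R4=0x33 R5=0xa7  N=0 Z=0
after  2: R0=0x00 R1=0x33 R2=0x8c R3=0x36 R4=0x33 R5=0xa7  N=0 Z=0
after  3: R0=0x00 R1=0x05 R2=0x8c R3=0x36 R4=0x33 R5=0xa7  N=0 Z=0
after  4: R0=0x00 R1=0x2b R2=0x8c R3=0x36 R4=0x33 R5=0xa7  N=0 Z=0
after  5: R0=0x00 R1=0xaf R2=0x8c R3=0x36 R4=0x33 R5=0xa7  N=1 Z=0
after  6: R0=0x00 R1=0xaf R2=0x8c R3=0x36 R4=0x00 R5=0xa7  N=0 Z=1
after  7: R0=0x00 R1=0xaf R2=0x8c R3=0x36 R4=0x00 R5=0x51  N=0 Z=0
after  8: R0=0x00 R1=0xaf R2=0x8c R3=0x36 R4=0x36 R5=0x51  N=0 Z=0
after  9: R0=0x00 R1=0xaf R2=0x8c R3=0x36 R4=0x23 R5=0x51  N=0 Z=0
after 10: R0=0x00 R1=0xaf R2=0x23 R3=0x36 R4=0x23 R5=0x51  N=0 Z=0
-- IRQ taken; context saved, return-PC = 11 --
mismatch: R4: reported 0x03 vs actual 0x23

BAD = R4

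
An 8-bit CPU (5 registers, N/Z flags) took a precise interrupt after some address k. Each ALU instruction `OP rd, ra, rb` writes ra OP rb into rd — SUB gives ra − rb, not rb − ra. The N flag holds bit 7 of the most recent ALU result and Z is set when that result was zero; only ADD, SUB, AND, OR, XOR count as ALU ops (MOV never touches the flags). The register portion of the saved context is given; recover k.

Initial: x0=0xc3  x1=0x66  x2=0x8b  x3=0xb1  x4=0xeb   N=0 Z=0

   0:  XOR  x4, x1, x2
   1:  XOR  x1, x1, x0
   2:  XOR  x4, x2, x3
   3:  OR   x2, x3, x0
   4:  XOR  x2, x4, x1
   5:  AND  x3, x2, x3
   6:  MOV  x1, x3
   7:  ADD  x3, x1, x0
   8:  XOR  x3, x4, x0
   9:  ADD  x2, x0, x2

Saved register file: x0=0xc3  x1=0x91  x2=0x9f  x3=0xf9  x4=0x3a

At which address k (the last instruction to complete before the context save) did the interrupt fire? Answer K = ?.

K = 8

after  0: x0=0xc3 x1=0x66 x2=0x8b x3=0xb1 x4=0xed  N=1 Z=0
after  1: x0=0xc3 x1=0xa5 x2=0x8b x3=0xb1 x4=0xed  N=1 Z=0
after  2: x0=0xc3 x1=0xa5 x2=0x8b x3=0xb1 x4=0x3a  N=0 Z=0
after  3: x0=0xc3 x1=0xa5 x2=0xf3 x3=0xb1 x4=0x3a  N=1 Z=0
after  4: x0=0xc3 x1=0xa5 x2=0x9f x3=0xb1 x4=0x3a  N=1 Z=0
after  5: x0=0xc3 x1=0xa5 x2=0x9f x3=0x91 x4=0x3a  N=1 Z=0
after  6: x0=0xc3 x1=0x91 x2=0x9f x3=0x91 x4=0x3a  N=1 Z=0
after  7: x0=0xc3 x1=0x91 x2=0x9f x3=0x54 x4=0x3a  N=0 Z=0
after  8: x0=0xc3 x1=0x91 x2=0x9f x3=0xf9 x4=0x3a  N=1 Z=0
-- IRQ taken; context saved, return-PC = 9 --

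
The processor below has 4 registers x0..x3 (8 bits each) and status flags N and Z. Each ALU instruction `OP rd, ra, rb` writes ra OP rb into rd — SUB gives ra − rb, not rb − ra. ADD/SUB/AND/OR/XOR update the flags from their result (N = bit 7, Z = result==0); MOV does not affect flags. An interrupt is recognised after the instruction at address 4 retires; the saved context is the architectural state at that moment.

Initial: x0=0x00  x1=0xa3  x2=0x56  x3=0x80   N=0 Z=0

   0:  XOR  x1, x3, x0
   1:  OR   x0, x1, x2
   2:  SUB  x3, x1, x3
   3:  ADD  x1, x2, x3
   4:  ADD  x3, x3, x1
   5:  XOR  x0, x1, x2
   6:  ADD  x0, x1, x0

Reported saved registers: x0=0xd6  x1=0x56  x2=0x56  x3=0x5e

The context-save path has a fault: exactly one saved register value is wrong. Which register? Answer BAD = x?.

after  0: x0=0x00 x1=0x80 x2=0x56 x3=0x80  N=1 Z=0
after  1: x0=0xd6 x1=0x80 x2=0x56 x3=0x80  N=1 Z=0
after  2: x0=0xd6 x1=0x80 x2=0x56 x3=0x00  N=0 Z=1
after  3: x0=0xd6 x1=0x56 x2=0x56 x3=0x00  N=0 Z=0
after  4: x0=0xd6 x1=0x56 x2=0x56 x3=0x56  N=0 Z=0
-- IRQ taken; context saved, return-PC = 5 --
mismatch: x3: reported 0x5e vs actual 0x56

BAD = x3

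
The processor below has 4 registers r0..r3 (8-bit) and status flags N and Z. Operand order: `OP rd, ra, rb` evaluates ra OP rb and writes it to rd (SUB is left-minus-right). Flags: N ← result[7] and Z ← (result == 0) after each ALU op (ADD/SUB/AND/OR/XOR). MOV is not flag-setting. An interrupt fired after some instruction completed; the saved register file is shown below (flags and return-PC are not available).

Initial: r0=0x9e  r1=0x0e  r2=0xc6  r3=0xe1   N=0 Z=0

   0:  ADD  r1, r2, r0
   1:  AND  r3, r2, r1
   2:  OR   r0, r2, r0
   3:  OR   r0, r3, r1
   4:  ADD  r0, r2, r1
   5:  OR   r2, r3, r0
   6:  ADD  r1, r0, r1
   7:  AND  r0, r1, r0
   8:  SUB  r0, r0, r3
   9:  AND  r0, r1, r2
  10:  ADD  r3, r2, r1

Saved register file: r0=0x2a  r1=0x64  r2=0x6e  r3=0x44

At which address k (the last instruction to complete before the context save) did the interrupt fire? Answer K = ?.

K = 5

after  0: r0=0x9e r1=0x64 r2=0xc6 r3=0xe1  N=0 Z=0
after  1: r0=0x9e r1=0x64 r2=0xc6 r3=0x44  N=0 Z=0
after  2: r0=0xde r1=0x64 r2=0xc6 r3=0x44  N=1 Z=0
after  3: r0=0x64 r1=0x64 r2=0xc6 r3=0x44  N=0 Z=0
after  4: r0=0x2a r1=0x64 r2=0xc6 r3=0x44  N=0 Z=0
after  5: r0=0x2a r1=0x64 r2=0x6e r3=0x44  N=0 Z=0
-- IRQ taken; context saved, return-PC = 6 --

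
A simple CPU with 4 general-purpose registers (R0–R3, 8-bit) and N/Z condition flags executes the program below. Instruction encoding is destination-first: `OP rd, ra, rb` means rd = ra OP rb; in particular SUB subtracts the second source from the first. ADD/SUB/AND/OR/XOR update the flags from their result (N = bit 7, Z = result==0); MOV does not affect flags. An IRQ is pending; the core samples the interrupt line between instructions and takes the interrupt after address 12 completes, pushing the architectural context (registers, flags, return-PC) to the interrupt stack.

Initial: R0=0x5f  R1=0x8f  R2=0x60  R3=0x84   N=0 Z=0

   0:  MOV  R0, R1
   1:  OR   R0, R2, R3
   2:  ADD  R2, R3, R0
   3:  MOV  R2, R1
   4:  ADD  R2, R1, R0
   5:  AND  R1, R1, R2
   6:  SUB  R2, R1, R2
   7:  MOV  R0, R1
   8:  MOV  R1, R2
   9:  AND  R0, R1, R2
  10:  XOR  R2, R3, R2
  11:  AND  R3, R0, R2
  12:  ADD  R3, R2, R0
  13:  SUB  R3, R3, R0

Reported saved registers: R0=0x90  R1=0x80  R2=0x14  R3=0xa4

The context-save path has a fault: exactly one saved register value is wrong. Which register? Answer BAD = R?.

BAD = R1

after  0: R0=0x8f R1=0x8f R2=0x60 R3=0x84  N=0 Z=0
after  1: R0=0xe4 R1=0x8f R2=0x60 R3=0x84  N=1 Z=0
after  2: R0=0xe4 R1=0x8f R2=0x68 R3=0x84  N=0 Z=0
after  3: R0=0xe4 R1=0x8f R2=0x8f R3=0x84  N=0 Z=0
after  4: R0=0xe4 R1=0x8f R2=0x73 R3=0x84  N=0 Z=0
after  5: R0=0xe4 R1=0x03 R2=0x73 R3=0x84  N=0 Z=0
after  6: R0=0xe4 R1=0x03 R2=0x90 R3=0x84  N=1 Z=0
after  7: R0=0x03 R1=0x03 R2=0x90 R3=0x84  N=1 Z=0
after  8: R0=0x03 R1=0x90 R2=0x90 R3=0x84  N=1 Z=0
after  9: R0=0x90 R1=0x90 R2=0x90 R3=0x84  N=1 Z=0
after 10: R0=0x90 R1=0x90 R2=0x14 R3=0x84  N=0 Z=0
after 11: R0=0x90 R1=0x90 R2=0x14 R3=0x10  N=0 Z=0
after 12: R0=0x90 R1=0x90 R2=0x14 R3=0xa4  N=1 Z=0
-- IRQ taken; context saved, return-PC = 13 --
mismatch: R1: reported 0x80 vs actual 0x90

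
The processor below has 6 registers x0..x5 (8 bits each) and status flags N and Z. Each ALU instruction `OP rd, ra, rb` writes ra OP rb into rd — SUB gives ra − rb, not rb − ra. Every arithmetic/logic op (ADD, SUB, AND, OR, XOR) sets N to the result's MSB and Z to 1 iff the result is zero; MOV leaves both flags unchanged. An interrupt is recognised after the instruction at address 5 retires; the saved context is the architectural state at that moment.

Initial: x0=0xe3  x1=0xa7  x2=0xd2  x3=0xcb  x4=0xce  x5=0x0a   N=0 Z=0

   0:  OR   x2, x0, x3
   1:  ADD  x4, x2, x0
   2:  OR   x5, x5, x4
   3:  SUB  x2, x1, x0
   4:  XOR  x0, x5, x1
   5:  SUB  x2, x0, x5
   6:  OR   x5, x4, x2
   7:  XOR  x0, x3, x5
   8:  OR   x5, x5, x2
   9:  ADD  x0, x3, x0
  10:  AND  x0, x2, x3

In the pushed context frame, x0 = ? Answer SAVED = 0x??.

after  0: x0=0xe3 x1=0xa7 x2=0xeb x3=0xcb x4=0xce x5=0x0a  N=1 Z=0
after  1: x0=0xe3 x1=0xa7 x2=0xeb x3=0xcb x4=0xce x5=0x0a  N=1 Z=0
after  2: x0=0xe3 x1=0xa7 x2=0xeb x3=0xcb x4=0xce x5=0xce  N=1 Z=0
after  3: x0=0xe3 x1=0xa7 x2=0xc4 x3=0xcb x4=0xce x5=0xce  N=1 Z=0
after  4: x0=0x69 x1=0xa7 x2=0xc4 x3=0xcb x4=0xce x5=0xce  N=0 Z=0
after  5: x0=0x69 x1=0xa7 x2=0x9b x3=0xcb x4=0xce x5=0xce  N=1 Z=0
-- IRQ taken; context saved, return-PC = 6 --

SAVED = 0x69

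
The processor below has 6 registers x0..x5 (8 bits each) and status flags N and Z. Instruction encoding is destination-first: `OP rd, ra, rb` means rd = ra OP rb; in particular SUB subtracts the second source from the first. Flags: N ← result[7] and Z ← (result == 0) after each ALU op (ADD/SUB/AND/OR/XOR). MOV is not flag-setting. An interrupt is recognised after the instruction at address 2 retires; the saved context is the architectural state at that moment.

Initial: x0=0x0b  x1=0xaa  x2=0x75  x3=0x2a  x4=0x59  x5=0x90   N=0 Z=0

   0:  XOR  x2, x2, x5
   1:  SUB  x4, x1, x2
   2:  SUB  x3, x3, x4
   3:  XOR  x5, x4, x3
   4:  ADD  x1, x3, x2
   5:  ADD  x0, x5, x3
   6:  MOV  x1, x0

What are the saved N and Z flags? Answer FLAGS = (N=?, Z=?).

after  0: x0=0x0b x1=0xaa x2=0xe5 x3=0x2a x4=0x59 x5=0x90  N=1 Z=0
after  1: x0=0x0b x1=0xaa x2=0xe5 x3=0x2a x4=0xc5 x5=0x90  N=1 Z=0
after  2: x0=0x0b x1=0xaa x2=0xe5 x3=0x65 x4=0xc5 x5=0x90  N=0 Z=0
-- IRQ taken; context saved, return-PC = 3 --

FLAGS = (N=0, Z=0)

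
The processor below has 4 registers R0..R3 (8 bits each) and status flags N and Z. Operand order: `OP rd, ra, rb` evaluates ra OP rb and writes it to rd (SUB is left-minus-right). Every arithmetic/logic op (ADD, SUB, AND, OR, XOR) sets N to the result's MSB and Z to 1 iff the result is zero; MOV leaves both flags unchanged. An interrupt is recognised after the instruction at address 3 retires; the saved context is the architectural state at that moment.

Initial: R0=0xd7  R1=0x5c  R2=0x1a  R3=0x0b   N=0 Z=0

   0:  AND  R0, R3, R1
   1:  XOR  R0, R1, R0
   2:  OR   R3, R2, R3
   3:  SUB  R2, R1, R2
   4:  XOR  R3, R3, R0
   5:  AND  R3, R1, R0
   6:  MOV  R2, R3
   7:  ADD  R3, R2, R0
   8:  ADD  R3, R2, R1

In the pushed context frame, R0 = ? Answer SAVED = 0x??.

after  0: R0=0x08 R1=0x5c R2=0x1a R3=0x0b  N=0 Z=0
after  1: R0=0x54 R1=0x5c R2=0x1a R3=0x0b  N=0 Z=0
after  2: R0=0x54 R1=0x5c R2=0x1a R3=0x1b  N=0 Z=0
after  3: R0=0x54 R1=0x5c R2=0x42 R3=0x1b  N=0 Z=0
-- IRQ taken; context saved, return-PC = 4 --

SAVED = 0x54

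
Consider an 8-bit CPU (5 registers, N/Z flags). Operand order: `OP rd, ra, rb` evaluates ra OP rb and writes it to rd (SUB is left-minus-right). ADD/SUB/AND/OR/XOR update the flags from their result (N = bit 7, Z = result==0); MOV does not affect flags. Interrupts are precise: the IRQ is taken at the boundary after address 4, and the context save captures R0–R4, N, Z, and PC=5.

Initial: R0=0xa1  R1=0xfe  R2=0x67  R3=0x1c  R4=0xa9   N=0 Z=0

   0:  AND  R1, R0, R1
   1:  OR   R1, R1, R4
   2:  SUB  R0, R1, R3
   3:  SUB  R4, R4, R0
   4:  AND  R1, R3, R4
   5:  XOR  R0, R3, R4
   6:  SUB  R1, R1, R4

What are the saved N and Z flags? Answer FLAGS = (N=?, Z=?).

FLAGS = (N=0, Z=0)

after  0: R0=0xa1 R1=0xa0 R2=0x67 R3=0x1c R4=0xa9  N=1 Z=0
after  1: R0=0xa1 R1=0xa9 R2=0x67 R3=0x1c R4=0xa9  N=1 Z=0
after  2: R0=0x8d R1=0xa9 R2=0x67 R3=0x1c R4=0xa9  N=1 Z=0
after  3: R0=0x8d R1=0xa9 R2=0x67 R3=0x1c R4=0x1c  N=0 Z=0
after  4: R0=0x8d R1=0x1c R2=0x67 R3=0x1c R4=0x1c  N=0 Z=0
-- IRQ taken; context saved, return-PC = 5 --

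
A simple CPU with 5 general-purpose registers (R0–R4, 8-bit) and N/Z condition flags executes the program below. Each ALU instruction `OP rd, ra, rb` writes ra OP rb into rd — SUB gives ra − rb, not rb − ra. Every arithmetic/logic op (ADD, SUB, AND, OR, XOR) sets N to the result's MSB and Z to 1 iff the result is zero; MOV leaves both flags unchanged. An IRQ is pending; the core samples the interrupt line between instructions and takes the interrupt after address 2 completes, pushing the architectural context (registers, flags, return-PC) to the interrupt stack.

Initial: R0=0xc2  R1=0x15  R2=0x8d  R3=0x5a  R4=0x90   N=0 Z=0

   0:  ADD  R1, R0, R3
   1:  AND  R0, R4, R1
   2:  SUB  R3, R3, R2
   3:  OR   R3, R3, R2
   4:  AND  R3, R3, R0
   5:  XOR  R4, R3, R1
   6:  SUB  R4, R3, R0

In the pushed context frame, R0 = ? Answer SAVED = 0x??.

SAVED = 0x10

after  0: R0=0xc2 R1=0x1c R2=0x8d R3=0x5a R4=0x90  N=0 Z=0
after  1: R0=0x10 R1=0x1c R2=0x8d R3=0x5a R4=0x90  N=0 Z=0
after  2: R0=0x10 R1=0x1c R2=0x8d R3=0xcd R4=0x90  N=1 Z=0
-- IRQ taken; context saved, return-PC = 3 --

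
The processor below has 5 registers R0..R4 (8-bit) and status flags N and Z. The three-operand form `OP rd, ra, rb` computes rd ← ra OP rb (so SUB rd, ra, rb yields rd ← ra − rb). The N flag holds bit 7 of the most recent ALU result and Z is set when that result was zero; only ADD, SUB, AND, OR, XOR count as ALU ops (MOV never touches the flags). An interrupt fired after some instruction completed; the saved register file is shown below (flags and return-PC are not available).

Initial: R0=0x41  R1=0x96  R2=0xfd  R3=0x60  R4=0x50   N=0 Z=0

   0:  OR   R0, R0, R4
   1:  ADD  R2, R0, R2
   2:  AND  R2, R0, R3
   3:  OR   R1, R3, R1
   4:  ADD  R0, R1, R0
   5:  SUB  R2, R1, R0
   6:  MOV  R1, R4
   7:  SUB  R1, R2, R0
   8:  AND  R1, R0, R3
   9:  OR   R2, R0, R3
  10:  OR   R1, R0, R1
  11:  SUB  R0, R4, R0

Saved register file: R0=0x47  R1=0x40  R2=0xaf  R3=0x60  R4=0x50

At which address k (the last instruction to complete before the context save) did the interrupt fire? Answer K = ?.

after  0: R0=0x51 R1=0x96 R2=0xfd R3=0x60 R4=0x50  N=0 Z=0
after  1: R0=0x51 R1=0x96 R2=0x4e R3=0x60 R4=0x50  N=0 Z=0
after  2: R0=0x51 R1=0x96 R2=0x40 R3=0x60 R4=0x50  N=0 Z=0
after  3: R0=0x51 R1=0xf6 R2=0x40 R3=0x60 R4=0x50  N=1 Z=0
after  4: R0=0x47 R1=0xf6 R2=0x40 R3=0x60 R4=0x50  N=0 Z=0
after  5: R0=0x47 R1=0xf6 R2=0xaf R3=0x60 R4=0x50  N=1 Z=0
after  6: R0=0x47 R1=0x50 R2=0xaf R3=0x60 R4=0x50  N=1 Z=0
after  7: R0=0x47 R1=0x68 R2=0xaf R3=0x60 R4=0x50  N=0 Z=0
after  8: R0=0x47 R1=0x40 R2=0xaf R3=0x60 R4=0x50  N=0 Z=0
-- IRQ taken; context saved, return-PC = 9 --

K = 8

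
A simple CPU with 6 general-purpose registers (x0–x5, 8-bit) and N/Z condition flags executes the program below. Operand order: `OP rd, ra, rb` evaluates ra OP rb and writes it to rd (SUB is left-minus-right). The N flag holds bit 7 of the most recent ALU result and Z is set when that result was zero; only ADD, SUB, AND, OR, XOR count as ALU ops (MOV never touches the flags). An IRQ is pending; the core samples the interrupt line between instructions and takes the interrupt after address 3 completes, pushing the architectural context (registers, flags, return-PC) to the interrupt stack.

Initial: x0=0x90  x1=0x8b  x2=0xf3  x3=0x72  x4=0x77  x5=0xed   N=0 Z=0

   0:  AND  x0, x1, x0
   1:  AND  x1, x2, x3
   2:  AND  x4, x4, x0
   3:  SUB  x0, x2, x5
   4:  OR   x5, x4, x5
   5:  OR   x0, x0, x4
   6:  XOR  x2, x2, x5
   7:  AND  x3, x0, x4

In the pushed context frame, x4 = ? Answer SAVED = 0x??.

SAVED = 0x00

after  0: x0=0x80 x1=0x8b x2=0xf3 x3=0x72 x4=0x77 x5=0xed  N=1 Z=0
after  1: x0=0x80 x1=0x72 x2=0xf3 x3=0x72 x4=0x77 x5=0xed  N=0 Z=0
after  2: x0=0x80 x1=0x72 x2=0xf3 x3=0x72 x4=0x00 x5=0xed  N=0 Z=1
after  3: x0=0x06 x1=0x72 x2=0xf3 x3=0x72 x4=0x00 x5=0xed  N=0 Z=0
-- IRQ taken; context saved, return-PC = 4 --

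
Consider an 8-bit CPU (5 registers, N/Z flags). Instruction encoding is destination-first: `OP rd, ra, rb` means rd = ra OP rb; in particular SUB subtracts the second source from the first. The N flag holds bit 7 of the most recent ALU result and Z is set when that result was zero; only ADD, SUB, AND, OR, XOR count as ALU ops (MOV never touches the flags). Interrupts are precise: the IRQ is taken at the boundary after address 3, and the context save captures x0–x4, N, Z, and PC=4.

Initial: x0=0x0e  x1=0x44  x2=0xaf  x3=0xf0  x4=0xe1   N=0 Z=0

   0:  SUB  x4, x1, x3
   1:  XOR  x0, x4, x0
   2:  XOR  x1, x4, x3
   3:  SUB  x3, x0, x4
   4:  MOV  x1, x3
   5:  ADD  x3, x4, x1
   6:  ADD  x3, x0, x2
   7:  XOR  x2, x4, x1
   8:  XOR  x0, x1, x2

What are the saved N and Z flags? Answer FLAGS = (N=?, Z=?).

FLAGS = (N=0, Z=0)

after  0: x0=0x0e x1=0x44 x2=0xaf x3=0xf0 x4=0x54  N=0 Z=0
after  1: x0=0x5a x1=0x44 x2=0xaf x3=0xf0 x4=0x54  N=0 Z=0
after  2: x0=0x5a x1=0xa4 x2=0xaf x3=0xf0 x4=0x54  N=1 Z=0
after  3: x0=0x5a x1=0xa4 x2=0xaf x3=0x06 x4=0x54  N=0 Z=0
-- IRQ taken; context saved, return-PC = 4 --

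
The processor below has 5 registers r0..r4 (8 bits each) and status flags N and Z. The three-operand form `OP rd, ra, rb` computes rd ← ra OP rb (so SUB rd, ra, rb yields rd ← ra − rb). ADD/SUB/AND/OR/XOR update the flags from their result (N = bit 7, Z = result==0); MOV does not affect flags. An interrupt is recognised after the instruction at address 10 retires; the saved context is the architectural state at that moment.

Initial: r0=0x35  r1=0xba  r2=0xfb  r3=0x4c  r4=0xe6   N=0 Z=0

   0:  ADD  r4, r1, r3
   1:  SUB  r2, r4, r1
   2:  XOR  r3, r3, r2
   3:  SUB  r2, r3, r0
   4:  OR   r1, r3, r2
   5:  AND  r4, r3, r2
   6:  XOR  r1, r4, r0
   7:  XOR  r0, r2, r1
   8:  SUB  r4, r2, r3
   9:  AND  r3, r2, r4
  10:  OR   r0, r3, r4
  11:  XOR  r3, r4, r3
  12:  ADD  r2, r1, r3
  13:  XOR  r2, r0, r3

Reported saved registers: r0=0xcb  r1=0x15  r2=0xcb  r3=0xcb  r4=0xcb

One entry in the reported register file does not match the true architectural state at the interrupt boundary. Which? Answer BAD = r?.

after  0: r0=0x35 r1=0xba r2=0xfb r3=0x4c r4=0x06  N=0 Z=0
after  1: r0=0x35 r1=0xba r2=0x4c r3=0x4c r4=0x06  N=0 Z=0
after  2: r0=0x35 r1=0xba r2=0x4c r3=0x00 r4=0x06  N=0 Z=1
after  3: r0=0x35 r1=0xba r2=0xcb r3=0x00 r4=0x06  N=1 Z=0
after  4: r0=0x35 r1=0xcb r2=0xcb r3=0x00 r4=0x06  N=1 Z=0
after  5: r0=0x35 r1=0xcb r2=0xcb r3=0x00 r4=0x00  N=0 Z=1
after  6: r0=0x35 r1=0x35 r2=0xcb r3=0x00 r4=0x00  N=0 Z=0
after  7: r0=0xfe r1=0x35 r2=0xcb r3=0x00 r4=0x00  N=1 Z=0
after  8: r0=0xfe r1=0x35 r2=0xcb r3=0x00 r4=0xcb  N=1 Z=0
after  9: r0=0xfe r1=0x35 r2=0xcb r3=0xcb r4=0xcb  N=1 Z=0
after 10: r0=0xcb r1=0x35 r2=0xcb r3=0xcb r4=0xcb  N=1 Z=0
-- IRQ taken; context saved, return-PC = 11 --
mismatch: r1: reported 0x15 vs actual 0x35

BAD = r1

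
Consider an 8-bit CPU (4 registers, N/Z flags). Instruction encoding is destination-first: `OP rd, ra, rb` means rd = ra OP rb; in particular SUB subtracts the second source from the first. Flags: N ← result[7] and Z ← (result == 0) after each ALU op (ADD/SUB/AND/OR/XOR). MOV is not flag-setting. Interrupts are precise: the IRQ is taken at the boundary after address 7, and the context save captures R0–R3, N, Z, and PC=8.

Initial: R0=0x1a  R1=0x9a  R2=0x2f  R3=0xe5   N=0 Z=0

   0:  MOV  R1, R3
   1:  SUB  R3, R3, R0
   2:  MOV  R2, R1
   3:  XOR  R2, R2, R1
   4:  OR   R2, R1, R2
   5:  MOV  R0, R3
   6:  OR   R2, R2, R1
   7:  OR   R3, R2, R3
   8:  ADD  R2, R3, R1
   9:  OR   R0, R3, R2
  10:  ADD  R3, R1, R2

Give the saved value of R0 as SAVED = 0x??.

SAVED = 0xcb

after  0: R0=0x1a R1=0xe5 R2=0x2f R3=0xe5  N=0 Z=0
after  1: R0=0x1a R1=0xe5 R2=0x2f R3=0xcb  N=1 Z=0
after  2: R0=0x1a R1=0xe5 R2=0xe5 R3=0xcb  N=1 Z=0
after  3: R0=0x1a R1=0xe5 R2=0x00 R3=0xcb  N=0 Z=1
after  4: R0=0x1a R1=0xe5 R2=0xe5 R3=0xcb  N=1 Z=0
after  5: R0=0xcb R1=0xe5 R2=0xe5 R3=0xcb  N=1 Z=0
after  6: R0=0xcb R1=0xe5 R2=0xe5 R3=0xcb  N=1 Z=0
after  7: R0=0xcb R1=0xe5 R2=0xe5 R3=0xef  N=1 Z=0
-- IRQ taken; context saved, return-PC = 8 --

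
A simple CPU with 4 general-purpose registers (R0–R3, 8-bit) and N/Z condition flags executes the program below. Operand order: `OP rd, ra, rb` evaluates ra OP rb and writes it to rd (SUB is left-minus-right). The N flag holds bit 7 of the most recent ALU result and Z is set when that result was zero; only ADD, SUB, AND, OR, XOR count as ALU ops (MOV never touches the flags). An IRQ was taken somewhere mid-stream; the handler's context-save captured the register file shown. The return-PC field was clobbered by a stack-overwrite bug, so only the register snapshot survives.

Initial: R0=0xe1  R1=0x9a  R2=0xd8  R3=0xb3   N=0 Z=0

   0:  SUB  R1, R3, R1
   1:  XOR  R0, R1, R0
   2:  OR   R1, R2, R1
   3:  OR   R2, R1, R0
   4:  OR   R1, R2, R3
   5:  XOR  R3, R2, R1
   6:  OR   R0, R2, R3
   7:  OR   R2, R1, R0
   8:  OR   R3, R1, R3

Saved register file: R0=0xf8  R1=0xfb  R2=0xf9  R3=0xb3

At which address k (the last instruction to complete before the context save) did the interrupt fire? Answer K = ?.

K = 4

after  0: R0=0xe1 R1=0x19 R2=0xd8 R3=0xb3  N=0 Z=0
after  1: R0=0xf8 R1=0x19 R2=0xd8 R3=0xb3  N=1 Z=0
after  2: R0=0xf8 R1=0xd9 R2=0xd8 R3=0xb3  N=1 Z=0
after  3: R0=0xf8 R1=0xd9 R2=0xf9 R3=0xb3  N=1 Z=0
after  4: R0=0xf8 R1=0xfb R2=0xf9 R3=0xb3  N=1 Z=0
-- IRQ taken; context saved, return-PC = 5 --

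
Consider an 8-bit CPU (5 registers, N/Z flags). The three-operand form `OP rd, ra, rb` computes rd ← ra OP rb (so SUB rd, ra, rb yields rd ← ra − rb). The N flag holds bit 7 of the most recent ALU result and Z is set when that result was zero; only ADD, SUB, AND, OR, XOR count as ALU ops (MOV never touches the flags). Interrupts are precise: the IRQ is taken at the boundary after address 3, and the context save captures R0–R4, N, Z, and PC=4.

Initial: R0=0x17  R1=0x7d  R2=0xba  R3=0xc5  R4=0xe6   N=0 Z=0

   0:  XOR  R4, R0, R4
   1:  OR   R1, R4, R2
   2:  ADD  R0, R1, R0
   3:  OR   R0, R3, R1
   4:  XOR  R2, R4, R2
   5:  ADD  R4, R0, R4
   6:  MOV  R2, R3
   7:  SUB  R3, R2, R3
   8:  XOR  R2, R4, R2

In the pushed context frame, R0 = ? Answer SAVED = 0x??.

SAVED = 0xff

after  0: R0=0x17 R1=0x7d R2=0xba R3=0xc5 R4=0xf1  N=1 Z=0
after  1: R0=0x17 R1=0xfb R2=0xba R3=0xc5 R4=0xf1  N=1 Z=0
after  2: R0=0x12 R1=0xfb R2=0xba R3=0xc5 R4=0xf1  N=0 Z=0
after  3: R0=0xff R1=0xfb R2=0xba R3=0xc5 R4=0xf1  N=1 Z=0
-- IRQ taken; context saved, return-PC = 4 --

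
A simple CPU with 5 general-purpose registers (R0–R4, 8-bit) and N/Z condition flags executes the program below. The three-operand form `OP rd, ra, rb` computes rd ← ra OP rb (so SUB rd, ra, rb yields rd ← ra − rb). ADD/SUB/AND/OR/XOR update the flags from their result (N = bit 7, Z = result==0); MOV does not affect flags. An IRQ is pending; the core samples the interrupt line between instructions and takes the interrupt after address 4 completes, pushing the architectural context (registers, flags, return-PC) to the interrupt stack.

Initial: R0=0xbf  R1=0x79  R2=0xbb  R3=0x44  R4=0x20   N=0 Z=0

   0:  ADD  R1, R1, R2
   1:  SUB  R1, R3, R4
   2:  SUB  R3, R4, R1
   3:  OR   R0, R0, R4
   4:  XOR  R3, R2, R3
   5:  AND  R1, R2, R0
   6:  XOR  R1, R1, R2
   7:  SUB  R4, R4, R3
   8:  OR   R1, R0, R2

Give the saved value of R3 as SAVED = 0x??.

after  0: R0=0xbf R1=0x34 R2=0xbb R3=0x44 R4=0x20  N=0 Z=0
after  1: R0=0xbf R1=0x24 R2=0xbb R3=0x44 R4=0x20  N=0 Z=0
after  2: R0=0xbf R1=0x24 R2=0xbb R3=0xfc R4=0x20  N=1 Z=0
after  3: R0=0xbf R1=0x24 R2=0xbb R3=0xfc R4=0x20  N=1 Z=0
after  4: R0=0xbf R1=0x24 R2=0xbb R3=0x47 R4=0x20  N=0 Z=0
-- IRQ taken; context saved, return-PC = 5 --

SAVED = 0x47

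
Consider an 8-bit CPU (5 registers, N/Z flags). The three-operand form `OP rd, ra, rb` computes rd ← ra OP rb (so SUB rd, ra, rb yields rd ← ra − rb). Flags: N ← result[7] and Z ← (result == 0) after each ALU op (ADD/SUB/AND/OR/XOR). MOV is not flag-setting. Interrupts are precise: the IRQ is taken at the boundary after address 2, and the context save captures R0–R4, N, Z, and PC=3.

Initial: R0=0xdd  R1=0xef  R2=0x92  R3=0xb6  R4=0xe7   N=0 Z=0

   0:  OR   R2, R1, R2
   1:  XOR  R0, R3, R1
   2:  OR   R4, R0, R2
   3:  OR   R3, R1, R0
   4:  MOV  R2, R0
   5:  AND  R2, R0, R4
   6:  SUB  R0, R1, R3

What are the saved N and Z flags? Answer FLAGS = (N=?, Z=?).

FLAGS = (N=1, Z=0)

after  0: R0=0xdd R1=0xef R2=0xff R3=0xb6 R4=0xe7  N=1 Z=0
after  1: R0=0x59 R1=0xef R2=0xff R3=0xb6 R4=0xe7  N=0 Z=0
after  2: R0=0x59 R1=0xef R2=0xff R3=0xb6 R4=0xff  N=1 Z=0
-- IRQ taken; context saved, return-PC = 3 --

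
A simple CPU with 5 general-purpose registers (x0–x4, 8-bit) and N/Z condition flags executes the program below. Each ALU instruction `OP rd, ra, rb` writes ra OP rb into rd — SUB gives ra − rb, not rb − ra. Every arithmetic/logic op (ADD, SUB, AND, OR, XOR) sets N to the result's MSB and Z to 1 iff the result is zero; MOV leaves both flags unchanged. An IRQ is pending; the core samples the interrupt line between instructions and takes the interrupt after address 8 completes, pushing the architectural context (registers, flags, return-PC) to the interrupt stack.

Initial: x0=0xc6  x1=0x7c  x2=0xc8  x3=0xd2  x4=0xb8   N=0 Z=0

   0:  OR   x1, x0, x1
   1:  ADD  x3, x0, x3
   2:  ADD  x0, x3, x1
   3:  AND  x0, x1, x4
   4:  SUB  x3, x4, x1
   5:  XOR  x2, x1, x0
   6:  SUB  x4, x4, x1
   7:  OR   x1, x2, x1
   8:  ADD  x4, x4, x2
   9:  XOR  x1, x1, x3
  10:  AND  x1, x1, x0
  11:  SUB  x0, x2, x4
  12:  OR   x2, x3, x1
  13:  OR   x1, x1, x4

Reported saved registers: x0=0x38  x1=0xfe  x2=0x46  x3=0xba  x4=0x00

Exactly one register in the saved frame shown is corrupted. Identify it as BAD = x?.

BAD = x0

after  0: x0=0xc6 x1=0xfe x2=0xc8 x3=0xd2 x4=0xb8  N=1 Z=0
after  1: x0=0xc6 x1=0xfe x2=0xc8 x3=0x98 x4=0xb8  N=1 Z=0
after  2: x0=0x96 x1=0xfe x2=0xc8 x3=0x98 x4=0xb8  N=1 Z=0
after  3: x0=0xb8 x1=0xfe x2=0xc8 x3=0x98 x4=0xb8  N=1 Z=0
after  4: x0=0xb8 x1=0xfe x2=0xc8 x3=0xba x4=0xb8  N=1 Z=0
after  5: x0=0xb8 x1=0xfe x2=0x46 x3=0xba x4=0xb8  N=0 Z=0
after  6: x0=0xb8 x1=0xfe x2=0x46 x3=0xba x4=0xba  N=1 Z=0
after  7: x0=0xb8 x1=0xfe x2=0x46 x3=0xba x4=0xba  N=1 Z=0
after  8: x0=0xb8 x1=0xfe x2=0x46 x3=0xba x4=0x00  N=0 Z=1
-- IRQ taken; context saved, return-PC = 9 --
mismatch: x0: reported 0x38 vs actual 0xb8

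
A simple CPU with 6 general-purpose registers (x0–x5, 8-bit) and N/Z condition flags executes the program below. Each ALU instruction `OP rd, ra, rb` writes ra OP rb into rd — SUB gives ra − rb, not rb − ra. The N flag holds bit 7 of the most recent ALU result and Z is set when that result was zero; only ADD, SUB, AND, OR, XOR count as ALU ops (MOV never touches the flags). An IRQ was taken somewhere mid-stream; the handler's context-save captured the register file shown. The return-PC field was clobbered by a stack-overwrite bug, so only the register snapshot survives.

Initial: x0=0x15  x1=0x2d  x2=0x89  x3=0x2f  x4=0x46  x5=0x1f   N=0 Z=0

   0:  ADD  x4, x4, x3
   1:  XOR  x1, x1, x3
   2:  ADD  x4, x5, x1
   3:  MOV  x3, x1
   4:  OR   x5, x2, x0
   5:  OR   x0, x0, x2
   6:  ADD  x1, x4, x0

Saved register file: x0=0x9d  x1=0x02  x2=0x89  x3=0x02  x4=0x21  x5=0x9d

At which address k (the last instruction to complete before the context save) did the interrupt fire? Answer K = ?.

after  0: x0=0x15 x1=0x2d x2=0x89 x3=0x2f x4=0x75 x5=0x1f  N=0 Z=0
after  1: x0=0x15 x1=0x02 x2=0x89 x3=0x2f x4=0x75 x5=0x1f  N=0 Z=0
after  2: x0=0x15 x1=0x02 x2=0x89 x3=0x2f x4=0x21 x5=0x1f  N=0 Z=0
after  3: x0=0x15 x1=0x02 x2=0x89 x3=0x02 x4=0x21 x5=0x1f  N=0 Z=0
after  4: x0=0x15 x1=0x02 x2=0x89 x3=0x02 x4=0x21 x5=0x9d  N=1 Z=0
after  5: x0=0x9d x1=0x02 x2=0x89 x3=0x02 x4=0x21 x5=0x9d  N=1 Z=0
-- IRQ taken; context saved, return-PC = 6 --

K = 5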